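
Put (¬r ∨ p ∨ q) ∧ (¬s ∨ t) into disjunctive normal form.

(¬r ∨ p ∨ q) ∧ (¬s ∨ t)
= (¬r ∧ ¬s) ∨ (¬r ∧ t) ∨ (p ∧ ¬s) ∨ (p ∧ t) ∨ (q ∧ ¬s) ∨ (q ∧ t)   [distribute ∧ over ∨]

(¬r ∧ ¬s) ∨ (¬r ∧ t) ∨ (p ∧ ¬s) ∨ (p ∧ t) ∨ (q ∧ ¬s) ∨ (q ∧ t)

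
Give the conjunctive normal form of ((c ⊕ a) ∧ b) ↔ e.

((c ⊕ a) ∧ b) ↔ e
≡ (((c ⊕ a) ∧ b) → e) ∧ (e → ((c ⊕ a) ∧ b))
≡ (¬((c ⊕ a) ∧ b) ∨ e) ∧ (e → ((c ⊕ a) ∧ b))
≡ (¬((c ∨ a) ∧ ¬(c ∧ a) ∧ b) ∨ e) ∧ (e → ((c ⊕ a) ∧ b))
≡ (¬((c ∨ a) ∧ ¬(c ∧ a) ∧ b) ∨ e) ∧ (¬e ∨ ((c ⊕ a) ∧ b))
≡ (¬((c ∨ a) ∧ ¬(c ∧ a) ∧ b) ∨ e) ∧ (¬e ∨ ((c ∨ a) ∧ ¬(c ∧ a) ∧ b))
≡ (¬(c ∨ a) ∨ ¬¬(c ∧ a) ∨ ¬b ∨ e) ∧ (¬e ∨ ((c ∨ a) ∧ ¬(c ∧ a) ∧ b))
≡ ((¬c ∧ ¬a) ∨ ¬¬(c ∧ a) ∨ ¬b ∨ e) ∧ (¬e ∨ ((c ∨ a) ∧ ¬(c ∧ a) ∧ b))
≡ ((¬c ∧ ¬a) ∨ (c ∧ a) ∨ ¬b ∨ e) ∧ (¬e ∨ ((c ∨ a) ∧ ¬(c ∧ a) ∧ b))
≡ ((¬c ∧ ¬a) ∨ (c ∧ a) ∨ ¬b ∨ e) ∧ (¬e ∨ ((c ∨ a) ∧ (¬c ∨ ¬a) ∧ b))
≡ (¬c ∨ c ∨ ¬b ∨ e) ∧ (¬c ∨ a ∨ ¬b ∨ e) ∧ (¬a ∨ c ∨ ¬b ∨ e) ∧ (¬a ∨ a ∨ ¬b ∨ e) ∧ (¬e ∨ c ∨ a) ∧ (¬e ∨ ¬c ∨ ¬a) ∧ (¬e ∨ b)
≡ (¬c ∨ a ∨ ¬b ∨ e) ∧ (¬a ∨ c ∨ ¬b ∨ e) ∧ (¬e ∨ c ∨ a) ∧ (¬e ∨ ¬c ∨ ¬a) ∧ (¬e ∨ b)

(¬c ∨ a ∨ ¬b ∨ e) ∧ (¬a ∨ c ∨ ¬b ∨ e) ∧ (¬e ∨ c ∨ a) ∧ (¬e ∨ ¬c ∨ ¬a) ∧ (¬e ∨ b)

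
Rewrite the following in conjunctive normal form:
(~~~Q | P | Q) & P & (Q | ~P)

(~~~Q | P | Q) & P & (Q | ~P)
⇔ (~Q | P | Q) & P & (Q | ~P)   [double negation]
⇔ P & (Q | ~P)   [simplify]

P & (Q | ~P)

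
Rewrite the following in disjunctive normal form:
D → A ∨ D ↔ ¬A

D → A ∨ D ↔ ¬A
≡ ((D → A ∨ D) → ¬A) ∧ (¬A → (D → A ∨ D))   [eliminate ↔]
≡ (¬(D → A ∨ D) ∨ ¬A) ∧ (¬A → (D → A ∨ D))   [eliminate →]
≡ (¬(¬D ∨ A ∨ D) ∨ ¬A) ∧ (¬A → (D → A ∨ D))   [eliminate →]
≡ (¬(¬D ∨ A ∨ D) ∨ ¬A) ∧ (¬¬A ∨ (D → A ∨ D))   [eliminate →]
≡ (¬(¬D ∨ A ∨ D) ∨ ¬A) ∧ (¬¬A ∨ ¬D ∨ A ∨ D)   [eliminate →]
≡ (¬¬D ∧ ¬A ∧ ¬D ∨ ¬A) ∧ (¬¬A ∨ ¬D ∨ A ∨ D)   [De Morgan]
≡ (D ∧ ¬A ∧ ¬D ∨ ¬A) ∧ (¬¬A ∨ ¬D ∨ A ∨ D)   [double negation]
≡ (D ∧ ¬A ∧ ¬D ∨ ¬A) ∧ (A ∨ ¬D ∨ A ∨ D)   [double negation]
≡ D ∧ ¬A ∧ ¬D ∧ A ∨ D ∧ ¬A ∧ ¬D ∧ ¬D ∨ D ∧ ¬A ∧ ¬D ∧ A ∨ D ∧ ¬A ∧ ¬D ∧ D ∨ ¬A ∧ A ∨ ¬A ∧ ¬D ∨ ¬A ∧ A ∨ ¬A ∧ D   [distribute ∧ over ∨]
≡ ¬A ∧ ¬D ∨ ¬A ∧ D   [simplify]

¬A ∧ ¬D ∨ ¬A ∧ D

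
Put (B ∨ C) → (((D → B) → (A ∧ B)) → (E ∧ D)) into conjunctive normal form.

(¬B ∨ ¬A ∨ E) ∧ (¬B ∨ ¬A ∨ D) ∧ (¬C ∨ ¬D ∨ B ∨ E)

(B ∨ C) → (((D → B) → (A ∧ B)) → (E ∧ D))
≡ ¬(B ∨ C) ∨ (((D → B) → (A ∧ B)) → (E ∧ D))   [eliminate →]
≡ ¬(B ∨ C) ∨ ¬((D → B) → (A ∧ B)) ∨ (E ∧ D)   [eliminate →]
≡ ¬(B ∨ C) ∨ ¬(¬(D → B) ∨ (A ∧ B)) ∨ (E ∧ D)   [eliminate →]
≡ ¬(B ∨ C) ∨ ¬(¬(¬D ∨ B) ∨ (A ∧ B)) ∨ (E ∧ D)   [eliminate →]
≡ (¬B ∧ ¬C) ∨ ¬(¬(¬D ∨ B) ∨ (A ∧ B)) ∨ (E ∧ D)   [De Morgan]
≡ (¬B ∧ ¬C) ∨ (¬¬(¬D ∨ B) ∧ ¬(A ∧ B)) ∨ (E ∧ D)   [De Morgan]
≡ (¬B ∧ ¬C) ∨ ((¬D ∨ B) ∧ ¬(A ∧ B)) ∨ (E ∧ D)   [double negation]
≡ (¬B ∧ ¬C) ∨ ((¬D ∨ B) ∧ (¬A ∨ ¬B)) ∨ (E ∧ D)   [De Morgan]
≡ (¬B ∨ ¬D ∨ B ∨ E) ∧ (¬B ∨ ¬D ∨ B ∨ D) ∧ (¬B ∨ ¬A ∨ ¬B ∨ E) ∧ (¬B ∨ ¬A ∨ ¬B ∨ D) ∧ (¬C ∨ ¬D ∨ B ∨ E) ∧ (¬C ∨ ¬D ∨ B ∨ D) ∧ (¬C ∨ ¬A ∨ ¬B ∨ E) ∧ (¬C ∨ ¬A ∨ ¬B ∨ D)   [distribute ∨ over ∧]
≡ (¬B ∨ ¬A ∨ E) ∧ (¬B ∨ ¬A ∨ D) ∧ (¬C ∨ ¬D ∨ B ∨ E)   [simplify]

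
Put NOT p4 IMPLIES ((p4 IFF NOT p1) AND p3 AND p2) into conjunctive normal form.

(p4 OR p1) AND (p4 OR p3) AND (p4 OR p2)

NOT p4 IMPLIES ((p4 IFF NOT p1) AND p3 AND p2)
= NOT NOT p4 OR ((p4 IFF NOT p1) AND p3 AND p2)
= NOT NOT p4 OR ((p4 IMPLIES NOT p1) AND (NOT p1 IMPLIES p4) AND p3 AND p2)
= NOT NOT p4 OR ((NOT p4 OR NOT p1) AND (NOT p1 IMPLIES p4) AND p3 AND p2)
= NOT NOT p4 OR ((NOT p4 OR NOT p1) AND (NOT NOT p1 OR p4) AND p3 AND p2)
= p4 OR ((NOT p4 OR NOT p1) AND (NOT NOT p1 OR p4) AND p3 AND p2)
= p4 OR ((NOT p4 OR NOT p1) AND (p1 OR p4) AND p3 AND p2)
= (p4 OR NOT p4 OR NOT p1) AND (p4 OR p1 OR p4) AND (p4 OR p3) AND (p4 OR p2)
= (p4 OR p1) AND (p4 OR p3) AND (p4 OR p2)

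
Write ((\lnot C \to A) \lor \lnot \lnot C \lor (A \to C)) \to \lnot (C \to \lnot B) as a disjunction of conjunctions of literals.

((\lnot C \to A) \lor \lnot \lnot C \lor (A \to C)) \to \lnot (C \to \lnot B)
≡ \lnot ((\lnot C \to A) \lor \lnot \lnot C \lor (A \to C)) \lor \lnot (C \to \lnot B)   — eliminate \to
≡ \lnot (\lnot \lnot C \lor A \lor \lnot \lnot C \lor (A \to C)) \lor \lnot (C \to \lnot B)   — eliminate \to
≡ \lnot (\lnot \lnot C \lor A \lor \lnot \lnot C \lor \lnot A \lor C) \lor \lnot (C \to \lnot B)   — eliminate \to
≡ \lnot (\lnot \lnot C \lor A \lor \lnot \lnot C \lor \lnot A \lor C) \lor \lnot (\lnot C \lor \lnot B)   — eliminate \to
≡ (\lnot \lnot \lnot C \land \lnot A \land \lnot \lnot \lnot C \land \lnot \lnot A \land \lnot C) \lor \lnot (\lnot C \lor \lnot B)   — De Morgan
≡ (\lnot C \land \lnot A \land \lnot \lnot \lnot C \land \lnot \lnot A \land \lnot C) \lor \lnot (\lnot C \lor \lnot B)   — double negation
≡ (\lnot C \land \lnot A \land \lnot C \land \lnot \lnot A \land \lnot C) \lor \lnot (\lnot C \lor \lnot B)   — double negation
≡ (\lnot C \land \lnot A \land \lnot C \land A \land \lnot C) \lor \lnot (\lnot C \lor \lnot B)   — double negation
≡ (\lnot C \land \lnot A \land \lnot C \land A \land \lnot C) \lor (\lnot \lnot C \land \lnot \lnot B)   — De Morgan
≡ (\lnot C \land \lnot A \land \lnot C \land A \land \lnot C) \lor (C \land \lnot \lnot B)   — double negation
≡ (\lnot C \land \lnot A \land \lnot C \land A \land \lnot C) \lor (C \land B)   — double negation
≡ C \land B   — simplify

C \land B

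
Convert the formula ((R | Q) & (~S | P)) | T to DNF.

((R | Q) & (~S | P)) | T
= (R & ~S) | (R & P) | (Q & ~S) | (Q & P) | T   [distribute & over |]

(R & ~S) | (R & P) | (Q & ~S) | (Q & P) | T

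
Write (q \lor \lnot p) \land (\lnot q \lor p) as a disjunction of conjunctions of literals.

q \land p \lor \lnot p \land \lnot q

(q \lor \lnot p) \land (\lnot q \lor p)
≡ q \land \lnot q \lor q \land p \lor \lnot p \land \lnot q \lor \lnot p \land p   [distribute \land over \lor]
≡ q \land p \lor \lnot p \land \lnot q   [simplify]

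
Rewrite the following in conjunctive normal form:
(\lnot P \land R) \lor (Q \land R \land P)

(\lnot P \lor Q) \land R

(\lnot P \land R) \lor (Q \land R \land P)
≡ (\lnot P \lor Q) \land (\lnot P \lor R) \land (\lnot P \lor P) \land (R \lor Q) \land (R \lor R) \land (R \lor P)   [distribute \lor over \land]
≡ (\lnot P \lor Q) \land R   [simplify]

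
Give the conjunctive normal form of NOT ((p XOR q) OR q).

(NOT p OR q) AND NOT q

NOT ((p XOR q) OR q)
⇔ NOT (((p OR q) AND NOT (p AND q)) OR q)   [expand XOR]
⇔ NOT ((p OR q) AND NOT (p AND q)) AND NOT q   [De Morgan]
⇔ (NOT (p OR q) OR NOT NOT (p AND q)) AND NOT q   [De Morgan]
⇔ ((NOT p AND NOT q) OR NOT NOT (p AND q)) AND NOT q   [De Morgan]
⇔ ((NOT p AND NOT q) OR (p AND q)) AND NOT q   [double negation]
⇔ (NOT p OR p) AND (NOT p OR q) AND (NOT q OR p) AND (NOT q OR q) AND NOT q   [distribute OR over AND]
⇔ (NOT p OR q) AND NOT q   [simplify]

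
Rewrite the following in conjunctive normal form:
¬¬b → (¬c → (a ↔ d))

¬¬b → (¬c → (a ↔ d))
≡ ¬¬¬b ∨ (¬c → (a ↔ d))   — eliminate →
≡ ¬¬¬b ∨ ¬¬c ∨ (a ↔ d)   — eliminate →
≡ ¬¬¬b ∨ ¬¬c ∨ ((a → d) ∧ (d → a))   — eliminate ↔
≡ ¬¬¬b ∨ ¬¬c ∨ ((¬a ∨ d) ∧ (d → a))   — eliminate →
≡ ¬¬¬b ∨ ¬¬c ∨ ((¬a ∨ d) ∧ (¬d ∨ a))   — eliminate →
≡ ¬b ∨ ¬¬c ∨ ((¬a ∨ d) ∧ (¬d ∨ a))   — double negation
≡ ¬b ∨ c ∨ ((¬a ∨ d) ∧ (¬d ∨ a))   — double negation
≡ (¬b ∨ c ∨ ¬a ∨ d) ∧ (¬b ∨ c ∨ ¬d ∨ a)   — distribute ∨ over ∧

(¬b ∨ c ∨ ¬a ∨ d) ∧ (¬b ∨ c ∨ ¬d ∨ a)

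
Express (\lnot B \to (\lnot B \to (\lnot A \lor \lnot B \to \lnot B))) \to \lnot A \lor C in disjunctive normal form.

\lnot A \lor C

(\lnot B \to (\lnot B \to (\lnot A \lor \lnot B \to \lnot B))) \to \lnot A \lor C
≡ \lnot (\lnot B \to (\lnot B \to (\lnot A \lor \lnot B \to \lnot B))) \lor \lnot A \lor C   [eliminate \to]
≡ \lnot (\lnot \lnot B \lor (\lnot B \to (\lnot A \lor \lnot B \to \lnot B))) \lor \lnot A \lor C   [eliminate \to]
≡ \lnot (\lnot \lnot B \lor \lnot \lnot B \lor (\lnot A \lor \lnot B \to \lnot B)) \lor \lnot A \lor C   [eliminate \to]
≡ \lnot (\lnot \lnot B \lor \lnot \lnot B \lor \lnot (\lnot A \lor \lnot B) \lor \lnot B) \lor \lnot A \lor C   [eliminate \to]
≡ \lnot \lnot \lnot B \land \lnot \lnot \lnot B \land \lnot \lnot (\lnot A \lor \lnot B) \land \lnot \lnot B \lor \lnot A \lor C   [De Morgan]
≡ \lnot B \land \lnot \lnot \lnot B \land \lnot \lnot (\lnot A \lor \lnot B) \land \lnot \lnot B \lor \lnot A \lor C   [double negation]
≡ \lnot B \land \lnot B \land \lnot \lnot (\lnot A \lor \lnot B) \land \lnot \lnot B \lor \lnot A \lor C   [double negation]
≡ \lnot B \land \lnot B \land (\lnot A \lor \lnot B) \land \lnot \lnot B \lor \lnot A \lor C   [double negation]
≡ \lnot B \land \lnot B \land (\lnot A \lor \lnot B) \land B \lor \lnot A \lor C   [double negation]
≡ \lnot B \land \lnot B \land \lnot A \land B \lor \lnot B \land \lnot B \land \lnot B \land B \lor \lnot A \lor C   [distribute \land over \lor]
≡ \lnot A \lor C   [simplify]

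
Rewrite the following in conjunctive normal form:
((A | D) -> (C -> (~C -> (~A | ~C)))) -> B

((A | D) -> (C -> (~C -> (~A | ~C)))) -> B
≡ ~((A | D) -> (C -> (~C -> (~A | ~C)))) | B   [eliminate ->]
≡ ~(~(A | D) | (C -> (~C -> (~A | ~C)))) | B   [eliminate ->]
≡ ~(~(A | D) | ~C | (~C -> (~A | ~C))) | B   [eliminate ->]
≡ ~(~(A | D) | ~C | ~~C | ~A | ~C) | B   [eliminate ->]
≡ (~~(A | D) & ~~C & ~~~C & ~~A & ~~C) | B   [De Morgan]
≡ ((A | D) & ~~C & ~~~C & ~~A & ~~C) | B   [double negation]
≡ ((A | D) & C & ~~~C & ~~A & ~~C) | B   [double negation]
≡ ((A | D) & C & ~C & ~~A & ~~C) | B   [double negation]
≡ ((A | D) & C & ~C & A & ~~C) | B   [double negation]
≡ ((A | D) & C & ~C & A & C) | B   [double negation]
≡ (A | D | B) & (C | B) & (~C | B) & (A | B) & (C | B)   [distribute | over &]
≡ (C | B) & (~C | B) & (A | B)   [simplify]

(C | B) & (~C | B) & (A | B)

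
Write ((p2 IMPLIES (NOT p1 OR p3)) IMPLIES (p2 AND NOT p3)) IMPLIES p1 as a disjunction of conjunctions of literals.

((p2 IMPLIES (NOT p1 OR p3)) IMPLIES (p2 AND NOT p3)) IMPLIES p1
⇔ NOT ((p2 IMPLIES (NOT p1 OR p3)) IMPLIES (p2 AND NOT p3)) OR p1   [eliminate IMPLIES]
⇔ NOT (NOT (p2 IMPLIES (NOT p1 OR p3)) OR (p2 AND NOT p3)) OR p1   [eliminate IMPLIES]
⇔ NOT (NOT (NOT p2 OR NOT p1 OR p3) OR (p2 AND NOT p3)) OR p1   [eliminate IMPLIES]
⇔ (NOT NOT (NOT p2 OR NOT p1 OR p3) AND NOT (p2 AND NOT p3)) OR p1   [De Morgan]
⇔ ((NOT p2 OR NOT p1 OR p3) AND NOT (p2 AND NOT p3)) OR p1   [double negation]
⇔ ((NOT p2 OR NOT p1 OR p3) AND (NOT p2 OR NOT NOT p3)) OR p1   [De Morgan]
⇔ ((NOT p2 OR NOT p1 OR p3) AND (NOT p2 OR p3)) OR p1   [double negation]
⇔ (NOT p2 AND NOT p2) OR (NOT p2 AND p3) OR (NOT p1 AND NOT p2) OR (NOT p1 AND p3) OR (p3 AND NOT p2) OR (p3 AND p3) OR p1   [distribute AND over OR]
⇔ NOT p2 OR p3 OR p1   [simplify]

NOT p2 OR p3 OR p1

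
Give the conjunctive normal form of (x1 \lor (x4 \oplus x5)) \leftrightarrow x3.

(x1 \lor (x4 \oplus x5)) \leftrightarrow x3
= ((x1 \lor (x4 \oplus x5)) \to x3) \land (x3 \to (x1 \lor (x4 \oplus x5)))   [eliminate \leftrightarrow]
= (\lnot (x1 \lor (x4 \oplus x5)) \lor x3) \land (x3 \to (x1 \lor (x4 \oplus x5)))   [eliminate \to]
= (\lnot (x1 \lor ((x4 \lor x5) \land \lnot (x4 \land x5))) \lor x3) \land (x3 \to (x1 \lor (x4 \oplus x5)))   [expand \oplus]
= (\lnot (x1 \lor ((x4 \lor x5) \land \lnot (x4 \land x5))) \lor x3) \land (\lnot x3 \lor x1 \lor (x4 \oplus x5))   [eliminate \to]
= (\lnot (x1 \lor ((x4 \lor x5) \land \lnot (x4 \land x5))) \lor x3) \land (\lnot x3 \lor x1 \lor ((x4 \lor x5) \land \lnot (x4 \land x5)))   [expand \oplus]
= ((\lnot x1 \land \lnot ((x4 \lor x5) \land \lnot (x4 \land x5))) \lor x3) \land (\lnot x3 \lor x1 \lor ((x4 \lor x5) \land \lnot (x4 \land x5)))   [De Morgan]
= ((\lnot x1 \land (\lnot (x4 \lor x5) \lor \lnot \lnot (x4 \land x5))) \lor x3) \land (\lnot x3 \lor x1 \lor ((x4 \lor x5) \land \lnot (x4 \land x5)))   [De Morgan]
= ((\lnot x1 \land ((\lnot x4 \land \lnot x5) \lor \lnot \lnot (x4 \land x5))) \lor x3) \land (\lnot x3 \lor x1 \lor ((x4 \lor x5) \land \lnot (x4 \land x5)))   [De Morgan]
= ((\lnot x1 \land ((\lnot x4 \land \lnot x5) \lor (x4 \land x5))) \lor x3) \land (\lnot x3 \lor x1 \lor ((x4 \lor x5) \land \lnot (x4 \land x5)))   [double negation]
= ((\lnot x1 \land ((\lnot x4 \land \lnot x5) \lor (x4 \land x5))) \lor x3) \land (\lnot x3 \lor x1 \lor ((x4 \lor x5) \land (\lnot x4 \lor \lnot x5)))   [De Morgan]
= (\lnot x1 \lor x3) \land (\lnot x4 \lor x4 \lor x3) \land (\lnot x4 \lor x5 \lor x3) \land (\lnot x5 \lor x4 \lor x3) \land (\lnot x5 \lor x5 \lor x3) \land (\lnot x3 \lor x1 \lor x4 \lor x5) \land (\lnot x3 \lor x1 \lor \lnot x4 \lor \lnot x5)   [distribute \lor over \land]
= (\lnot x1 \lor x3) \land (\lnot x4 \lor x5 \lor x3) \land (\lnot x5 \lor x4 \lor x3) \land (\lnot x3 \lor x1 \lor x4 \lor x5) \land (\lnot x3 \lor x1 \lor \lnot x4 \lor \lnot x5)   [simplify]

(\lnot x1 \lor x3) \land (\lnot x4 \lor x5 \lor x3) \land (\lnot x5 \lor x4 \lor x3) \land (\lnot x3 \lor x1 \lor x4 \lor x5) \land (\lnot x3 \lor x1 \lor \lnot x4 \lor \lnot x5)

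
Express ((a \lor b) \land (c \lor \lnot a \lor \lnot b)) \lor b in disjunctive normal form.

((a \lor b) \land (c \lor \lnot a \lor \lnot b)) \lor b
≡ (a \land c) \lor (a \land \lnot a) \lor (a \land \lnot b) \lor (b \land c) \lor (b \land \lnot a) \lor (b \land \lnot b) \lor b   [distribute \land over \lor]
≡ (a \land c) \lor (a \land \lnot b) \lor b   [simplify]

(a \land c) \lor (a \land \lnot b) \lor b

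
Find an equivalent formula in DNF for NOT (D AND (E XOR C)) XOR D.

NOT (D AND (E XOR C)) XOR D
≡ (NOT (D AND (E XOR C)) AND NOT D) OR (NOT NOT (D AND (E XOR C)) AND D)
≡ (NOT (D AND ((E AND NOT C) OR (NOT E AND C))) AND NOT D) OR (NOT NOT (D AND (E XOR C)) AND D)
≡ (NOT (D AND ((E AND NOT C) OR (NOT E AND C))) AND NOT D) OR (NOT NOT (D AND ((E AND NOT C) OR (NOT E AND C))) AND D)
≡ ((NOT D OR NOT ((E AND NOT C) OR (NOT E AND C))) AND NOT D) OR (NOT NOT (D AND ((E AND NOT C) OR (NOT E AND C))) AND D)
≡ ((NOT D OR (NOT (E AND NOT C) AND NOT (NOT E AND C))) AND NOT D) OR (NOT NOT (D AND ((E AND NOT C) OR (NOT E AND C))) AND D)
≡ ((NOT D OR ((NOT E OR NOT NOT C) AND NOT (NOT E AND C))) AND NOT D) OR (NOT NOT (D AND ((E AND NOT C) OR (NOT E AND C))) AND D)
≡ ((NOT D OR ((NOT E OR C) AND NOT (NOT E AND C))) AND NOT D) OR (NOT NOT (D AND ((E AND NOT C) OR (NOT E AND C))) AND D)
≡ ((NOT D OR ((NOT E OR C) AND (NOT NOT E OR NOT C))) AND NOT D) OR (NOT NOT (D AND ((E AND NOT C) OR (NOT E AND C))) AND D)
≡ ((NOT D OR ((NOT E OR C) AND (E OR NOT C))) AND NOT D) OR (NOT NOT (D AND ((E AND NOT C) OR (NOT E AND C))) AND D)
≡ ((NOT D OR ((NOT E OR C) AND (E OR NOT C))) AND NOT D) OR (D AND ((E AND NOT C) OR (NOT E AND C)) AND D)
≡ (NOT D AND NOT D) OR (NOT E AND E AND NOT D) OR (NOT E AND NOT C AND NOT D) OR (C AND E AND NOT D) OR (C AND NOT C AND NOT D) OR (D AND E AND NOT C AND D) OR (D AND NOT E AND C AND D)
≡ NOT D OR (D AND E AND NOT C) OR (D AND NOT E AND C)

NOT D OR (D AND E AND NOT C) OR (D AND NOT E AND C)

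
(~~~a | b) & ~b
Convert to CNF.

(~~~a | b) & ~b
≡ (~a | b) & ~b   — double negation

(~a | b) & ~b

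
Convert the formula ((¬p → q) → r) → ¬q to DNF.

(p ∧ ¬r) ∨ (q ∧ ¬r) ∨ ¬q

((¬p → q) → r) → ¬q
≡ ¬((¬p → q) → r) ∨ ¬q   (eliminate →)
≡ ¬(¬(¬p → q) ∨ r) ∨ ¬q   (eliminate →)
≡ ¬(¬(¬¬p ∨ q) ∨ r) ∨ ¬q   (eliminate →)
≡ (¬¬(¬¬p ∨ q) ∧ ¬r) ∨ ¬q   (De Morgan)
≡ ((¬¬p ∨ q) ∧ ¬r) ∨ ¬q   (double negation)
≡ ((p ∨ q) ∧ ¬r) ∨ ¬q   (double negation)
≡ (p ∧ ¬r) ∨ (q ∧ ¬r) ∨ ¬q   (distribute ∧ over ∨)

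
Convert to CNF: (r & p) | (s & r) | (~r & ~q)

(r & p) | (s & r) | (~r & ~q)
≡ (r | s | ~r) & (r | s | ~q) & (r | r | ~r) & (r | r | ~q) & (p | s | ~r) & (p | s | ~q) & (p | r | ~r) & (p | r | ~q)   [distribute | over &]
≡ (r | ~q) & (p | s | ~r) & (p | s | ~q)   [simplify]

(r | ~q) & (p | s | ~r) & (p | s | ~q)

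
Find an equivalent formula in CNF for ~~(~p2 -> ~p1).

~~(~p2 -> ~p1)
= ~~(~~p2 | ~p1)   — eliminate ->
= ~~p2 | ~p1   — double negation
= p2 | ~p1   — double negation

p2 | ~p1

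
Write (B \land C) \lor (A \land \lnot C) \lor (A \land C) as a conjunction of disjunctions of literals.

(B \lor A) \land (C \lor A)

(B \land C) \lor (A \land \lnot C) \lor (A \land C)
≡ (B \lor A \lor A) \land (B \lor A \lor C) \land (B \lor \lnot C \lor A) \land (B \lor \lnot C \lor C) \land (C \lor A \lor A) \land (C \lor A \lor C) \land (C \lor \lnot C \lor A) \land (C \lor \lnot C \lor C)   [distribute \lor over \land]
≡ (B \lor A) \land (C \lor A)   [simplify]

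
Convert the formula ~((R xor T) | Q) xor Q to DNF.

~((R xor T) | Q) xor Q
≡ (~((R xor T) | Q) & ~Q) | (~~((R xor T) | Q) & Q)   [expand xor]
≡ (~((R & ~T) | (~R & T) | Q) & ~Q) | (~~((R xor T) | Q) & Q)   [expand xor]
≡ (~((R & ~T) | (~R & T) | Q) & ~Q) | (~~((R & ~T) | (~R & T) | Q) & Q)   [expand xor]
≡ (~(R & ~T) & ~(~R & T) & ~Q & ~Q) | (~~((R & ~T) | (~R & T) | Q) & Q)   [De Morgan]
≡ ((~R | ~~T) & ~(~R & T) & ~Q & ~Q) | (~~((R & ~T) | (~R & T) | Q) & Q)   [De Morgan]
≡ ((~R | T) & ~(~R & T) & ~Q & ~Q) | (~~((R & ~T) | (~R & T) | Q) & Q)   [double negation]
≡ ((~R | T) & (~~R | ~T) & ~Q & ~Q) | (~~((R & ~T) | (~R & T) | Q) & Q)   [De Morgan]
≡ ((~R | T) & (R | ~T) & ~Q & ~Q) | (~~((R & ~T) | (~R & T) | Q) & Q)   [double negation]
≡ ((~R | T) & (R | ~T) & ~Q & ~Q) | (((R & ~T) | (~R & T) | Q) & Q)   [double negation]
≡ (~R & R & ~Q & ~Q) | (~R & ~T & ~Q & ~Q) | (T & R & ~Q & ~Q) | (T & ~T & ~Q & ~Q) | (R & ~T & Q) | (~R & T & Q) | (Q & Q)   [distribute & over |]
≡ (~R & ~T & ~Q) | (T & R & ~Q) | Q   [simplify]

(~R & ~T & ~Q) | (T & R & ~Q) | Q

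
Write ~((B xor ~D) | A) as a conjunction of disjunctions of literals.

(~B | ~D) & (D | B) & ~A

~((B xor ~D) | A)
≡ ~(((B | ~D) & ~(B & ~D)) | A)   — expand xor
≡ ~((B | ~D) & ~(B & ~D)) & ~A   — De Morgan
≡ (~(B | ~D) | ~~(B & ~D)) & ~A   — De Morgan
≡ ((~B & ~~D) | ~~(B & ~D)) & ~A   — De Morgan
≡ ((~B & D) | ~~(B & ~D)) & ~A   — double negation
≡ ((~B & D) | (B & ~D)) & ~A   — double negation
≡ (~B | B) & (~B | ~D) & (D | B) & (D | ~D) & ~A   — distribute | over &
≡ (~B | ~D) & (D | B) & ~A   — simplify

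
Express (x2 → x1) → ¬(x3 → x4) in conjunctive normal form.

(x2 → x1) → ¬(x3 → x4)
= ¬(x2 → x1) ∨ ¬(x3 → x4)   [eliminate →]
= ¬(¬x2 ∨ x1) ∨ ¬(x3 → x4)   [eliminate →]
= ¬(¬x2 ∨ x1) ∨ ¬(¬x3 ∨ x4)   [eliminate →]
= (¬¬x2 ∧ ¬x1) ∨ ¬(¬x3 ∨ x4)   [De Morgan]
= (x2 ∧ ¬x1) ∨ ¬(¬x3 ∨ x4)   [double negation]
= (x2 ∧ ¬x1) ∨ (¬¬x3 ∧ ¬x4)   [De Morgan]
= (x2 ∧ ¬x1) ∨ (x3 ∧ ¬x4)   [double negation]
= (x2 ∨ x3) ∧ (x2 ∨ ¬x4) ∧ (¬x1 ∨ x3) ∧ (¬x1 ∨ ¬x4)   [distribute ∨ over ∧]

(x2 ∨ x3) ∧ (x2 ∨ ¬x4) ∧ (¬x1 ∨ x3) ∧ (¬x1 ∨ ¬x4)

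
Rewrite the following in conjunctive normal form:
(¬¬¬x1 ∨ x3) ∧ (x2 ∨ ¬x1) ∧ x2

(¬x1 ∨ x3) ∧ x2

(¬¬¬x1 ∨ x3) ∧ (x2 ∨ ¬x1) ∧ x2
⇔ (¬x1 ∨ x3) ∧ (x2 ∨ ¬x1) ∧ x2   (double negation)
⇔ (¬x1 ∨ x3) ∧ x2   (simplify)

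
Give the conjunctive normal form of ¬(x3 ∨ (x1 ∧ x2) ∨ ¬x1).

¬(x3 ∨ (x1 ∧ x2) ∨ ¬x1)
≡ ¬x3 ∧ ¬(x1 ∧ x2) ∧ ¬¬x1   [De Morgan]
≡ ¬x3 ∧ (¬x1 ∨ ¬x2) ∧ ¬¬x1   [De Morgan]
≡ ¬x3 ∧ (¬x1 ∨ ¬x2) ∧ x1   [double negation]

¬x3 ∧ (¬x1 ∨ ¬x2) ∧ x1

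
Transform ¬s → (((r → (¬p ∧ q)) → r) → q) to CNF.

s ∨ ¬r ∨ q

¬s → (((r → (¬p ∧ q)) → r) → q)
= ¬¬s ∨ (((r → (¬p ∧ q)) → r) → q)   [eliminate →]
= ¬¬s ∨ ¬((r → (¬p ∧ q)) → r) ∨ q   [eliminate →]
= ¬¬s ∨ ¬(¬(r → (¬p ∧ q)) ∨ r) ∨ q   [eliminate →]
= ¬¬s ∨ ¬(¬(¬r ∨ (¬p ∧ q)) ∨ r) ∨ q   [eliminate →]
= s ∨ ¬(¬(¬r ∨ (¬p ∧ q)) ∨ r) ∨ q   [double negation]
= s ∨ (¬¬(¬r ∨ (¬p ∧ q)) ∧ ¬r) ∨ q   [De Morgan]
= s ∨ ((¬r ∨ (¬p ∧ q)) ∧ ¬r) ∨ q   [double negation]
= (s ∨ ¬r ∨ ¬p ∨ q) ∧ (s ∨ ¬r ∨ q ∨ q) ∧ (s ∨ ¬r ∨ q)   [distribute ∨ over ∧]
= s ∨ ¬r ∨ q   [simplify]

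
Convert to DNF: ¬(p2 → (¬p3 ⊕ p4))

(p2 ∧ p3 ∧ ¬p4) ∨ (p2 ∧ p4 ∧ ¬p3)

¬(p2 → (¬p3 ⊕ p4))
≡ ¬(¬p2 ∨ (¬p3 ⊕ p4))   [eliminate →]
≡ ¬(¬p2 ∨ (¬p3 ∧ ¬p4) ∨ (¬¬p3 ∧ p4))   [expand ⊕]
≡ ¬¬p2 ∧ ¬(¬p3 ∧ ¬p4) ∧ ¬(¬¬p3 ∧ p4)   [De Morgan]
≡ p2 ∧ ¬(¬p3 ∧ ¬p4) ∧ ¬(¬¬p3 ∧ p4)   [double negation]
≡ p2 ∧ (¬¬p3 ∨ ¬¬p4) ∧ ¬(¬¬p3 ∧ p4)   [De Morgan]
≡ p2 ∧ (p3 ∨ ¬¬p4) ∧ ¬(¬¬p3 ∧ p4)   [double negation]
≡ p2 ∧ (p3 ∨ p4) ∧ ¬(¬¬p3 ∧ p4)   [double negation]
≡ p2 ∧ (p3 ∨ p4) ∧ (¬¬¬p3 ∨ ¬p4)   [De Morgan]
≡ p2 ∧ (p3 ∨ p4) ∧ (¬p3 ∨ ¬p4)   [double negation]
≡ (p2 ∧ p3 ∧ ¬p3) ∨ (p2 ∧ p3 ∧ ¬p4) ∨ (p2 ∧ p4 ∧ ¬p3) ∨ (p2 ∧ p4 ∧ ¬p4)   [distribute ∧ over ∨]
≡ (p2 ∧ p3 ∧ ¬p4) ∨ (p2 ∧ p4 ∧ ¬p3)   [simplify]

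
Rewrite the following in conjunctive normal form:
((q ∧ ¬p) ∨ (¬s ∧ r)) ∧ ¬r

((q ∧ ¬p) ∨ (¬s ∧ r)) ∧ ¬r
≡ (q ∨ ¬s) ∧ (q ∨ r) ∧ (¬p ∨ ¬s) ∧ (¬p ∨ r) ∧ ¬r   (distribute ∨ over ∧)

(q ∨ ¬s) ∧ (q ∨ r) ∧ (¬p ∨ ¬s) ∧ (¬p ∨ r) ∧ ¬r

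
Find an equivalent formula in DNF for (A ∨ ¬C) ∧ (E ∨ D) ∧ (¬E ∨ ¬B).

A ∧ E ∧ ¬B ∨ A ∧ D ∧ ¬E ∨ A ∧ D ∧ ¬B ∨ ¬C ∧ E ∧ ¬B ∨ ¬C ∧ D ∧ ¬E ∨ ¬C ∧ D ∧ ¬B

(A ∨ ¬C) ∧ (E ∨ D) ∧ (¬E ∨ ¬B)
≡ A ∧ E ∧ ¬E ∨ A ∧ E ∧ ¬B ∨ A ∧ D ∧ ¬E ∨ A ∧ D ∧ ¬B ∨ ¬C ∧ E ∧ ¬E ∨ ¬C ∧ E ∧ ¬B ∨ ¬C ∧ D ∧ ¬E ∨ ¬C ∧ D ∧ ¬B
≡ A ∧ E ∧ ¬B ∨ A ∧ D ∧ ¬E ∨ A ∧ D ∧ ¬B ∨ ¬C ∧ E ∧ ¬B ∨ ¬C ∧ D ∧ ¬E ∨ ¬C ∧ D ∧ ¬B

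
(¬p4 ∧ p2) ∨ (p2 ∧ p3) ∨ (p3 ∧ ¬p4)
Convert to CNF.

(¬p4 ∨ p2) ∧ (¬p4 ∨ p3) ∧ (p2 ∨ p3)

(¬p4 ∧ p2) ∨ (p2 ∧ p3) ∨ (p3 ∧ ¬p4)
≡ (¬p4 ∨ p2 ∨ p3) ∧ (¬p4 ∨ p2 ∨ ¬p4) ∧ (¬p4 ∨ p3 ∨ p3) ∧ (¬p4 ∨ p3 ∨ ¬p4) ∧ (p2 ∨ p2 ∨ p3) ∧ (p2 ∨ p2 ∨ ¬p4) ∧ (p2 ∨ p3 ∨ p3) ∧ (p2 ∨ p3 ∨ ¬p4)   — distribute ∨ over ∧
≡ (¬p4 ∨ p2) ∧ (¬p4 ∨ p3) ∧ (p2 ∨ p3)   — simplify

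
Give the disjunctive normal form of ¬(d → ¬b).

d ∧ b

¬(d → ¬b)
⇔ ¬(¬d ∨ ¬b)   — eliminate →
⇔ ¬¬d ∧ ¬¬b   — De Morgan
⇔ d ∧ ¬¬b   — double negation
⇔ d ∧ b   — double negation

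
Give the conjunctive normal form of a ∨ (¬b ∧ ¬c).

(a ∨ ¬b) ∧ (a ∨ ¬c)

a ∨ (¬b ∧ ¬c)
⇔ (a ∨ ¬b) ∧ (a ∨ ¬c)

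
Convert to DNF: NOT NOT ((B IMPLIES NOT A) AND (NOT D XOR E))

(NOT B AND NOT D AND NOT E) OR (NOT B AND D AND E) OR (NOT A AND NOT D AND NOT E) OR (NOT A AND D AND E)

NOT NOT ((B IMPLIES NOT A) AND (NOT D XOR E))
= NOT NOT ((NOT B OR NOT A) AND (NOT D XOR E))   [eliminate IMPLIES]
= NOT NOT ((NOT B OR NOT A) AND ((NOT D AND NOT E) OR (NOT NOT D AND E)))   [expand XOR]
= (NOT B OR NOT A) AND ((NOT D AND NOT E) OR (NOT NOT D AND E))   [double negation]
= (NOT B OR NOT A) AND ((NOT D AND NOT E) OR (D AND E))   [double negation]
= (NOT B AND NOT D AND NOT E) OR (NOT B AND D AND E) OR (NOT A AND NOT D AND NOT E) OR (NOT A AND D AND E)   [distribute AND over OR]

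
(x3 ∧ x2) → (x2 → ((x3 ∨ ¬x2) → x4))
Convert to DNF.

¬x3 ∨ ¬x2 ∨ x4

(x3 ∧ x2) → (x2 → ((x3 ∨ ¬x2) → x4))
⇔ ¬(x3 ∧ x2) ∨ (x2 → ((x3 ∨ ¬x2) → x4))   [eliminate →]
⇔ ¬(x3 ∧ x2) ∨ ¬x2 ∨ ((x3 ∨ ¬x2) → x4)   [eliminate →]
⇔ ¬(x3 ∧ x2) ∨ ¬x2 ∨ ¬(x3 ∨ ¬x2) ∨ x4   [eliminate →]
⇔ ¬x3 ∨ ¬x2 ∨ ¬x2 ∨ ¬(x3 ∨ ¬x2) ∨ x4   [De Morgan]
⇔ ¬x3 ∨ ¬x2 ∨ ¬x2 ∨ (¬x3 ∧ ¬¬x2) ∨ x4   [De Morgan]
⇔ ¬x3 ∨ ¬x2 ∨ ¬x2 ∨ (¬x3 ∧ x2) ∨ x4   [double negation]
⇔ ¬x3 ∨ ¬x2 ∨ x4   [simplify]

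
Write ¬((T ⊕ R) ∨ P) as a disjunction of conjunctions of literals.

(¬T ∧ ¬R ∧ ¬P) ∨ (R ∧ T ∧ ¬P)

¬((T ⊕ R) ∨ P)
≡ ¬((T ∧ ¬R) ∨ (¬T ∧ R) ∨ P)   — expand ⊕
≡ ¬(T ∧ ¬R) ∧ ¬(¬T ∧ R) ∧ ¬P   — De Morgan
≡ (¬T ∨ ¬¬R) ∧ ¬(¬T ∧ R) ∧ ¬P   — De Morgan
≡ (¬T ∨ R) ∧ ¬(¬T ∧ R) ∧ ¬P   — double negation
≡ (¬T ∨ R) ∧ (¬¬T ∨ ¬R) ∧ ¬P   — De Morgan
≡ (¬T ∨ R) ∧ (T ∨ ¬R) ∧ ¬P   — double negation
≡ (¬T ∧ T ∧ ¬P) ∨ (¬T ∧ ¬R ∧ ¬P) ∨ (R ∧ T ∧ ¬P) ∨ (R ∧ ¬R ∧ ¬P)   — distribute ∧ over ∨
≡ (¬T ∧ ¬R ∧ ¬P) ∨ (R ∧ T ∧ ¬P)   — simplify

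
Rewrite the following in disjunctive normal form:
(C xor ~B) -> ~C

(~B & C) | ~C

(C xor ~B) -> ~C
≡ ~(C xor ~B) | ~C   — eliminate ->
≡ ~((C & ~~B) | (~C & ~B)) | ~C   — expand xor
≡ (~(C & ~~B) & ~(~C & ~B)) | ~C   — De Morgan
≡ ((~C | ~~~B) & ~(~C & ~B)) | ~C   — De Morgan
≡ ((~C | ~B) & ~(~C & ~B)) | ~C   — double negation
≡ ((~C | ~B) & (~~C | ~~B)) | ~C   — De Morgan
≡ ((~C | ~B) & (C | ~~B)) | ~C   — double negation
≡ ((~C | ~B) & (C | B)) | ~C   — double negation
≡ (~C & C) | (~C & B) | (~B & C) | (~B & B) | ~C   — distribute & over |
≡ (~B & C) | ~C   — simplify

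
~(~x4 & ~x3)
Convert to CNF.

~(~x4 & ~x3)
≡ ~~x4 | ~~x3   — De Morgan
≡ x4 | ~~x3   — double negation
≡ x4 | x3   — double negation

x4 | x3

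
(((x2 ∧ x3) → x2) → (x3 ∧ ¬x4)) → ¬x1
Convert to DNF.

(¬x2 ∧ x4) ∨ ¬x3 ∨ (x2 ∧ x4) ∨ ¬x1

(((x2 ∧ x3) → x2) → (x3 ∧ ¬x4)) → ¬x1
≡ ¬(((x2 ∧ x3) → x2) → (x3 ∧ ¬x4)) ∨ ¬x1   [eliminate →]
≡ ¬(¬((x2 ∧ x3) → x2) ∨ (x3 ∧ ¬x4)) ∨ ¬x1   [eliminate →]
≡ ¬(¬(¬(x2 ∧ x3) ∨ x2) ∨ (x3 ∧ ¬x4)) ∨ ¬x1   [eliminate →]
≡ (¬¬(¬(x2 ∧ x3) ∨ x2) ∧ ¬(x3 ∧ ¬x4)) ∨ ¬x1   [De Morgan]
≡ ((¬(x2 ∧ x3) ∨ x2) ∧ ¬(x3 ∧ ¬x4)) ∨ ¬x1   [double negation]
≡ ((¬x2 ∨ ¬x3 ∨ x2) ∧ ¬(x3 ∧ ¬x4)) ∨ ¬x1   [De Morgan]
≡ ((¬x2 ∨ ¬x3 ∨ x2) ∧ (¬x3 ∨ ¬¬x4)) ∨ ¬x1   [De Morgan]
≡ ((¬x2 ∨ ¬x3 ∨ x2) ∧ (¬x3 ∨ x4)) ∨ ¬x1   [double negation]
≡ (¬x2 ∧ ¬x3) ∨ (¬x2 ∧ x4) ∨ (¬x3 ∧ ¬x3) ∨ (¬x3 ∧ x4) ∨ (x2 ∧ ¬x3) ∨ (x2 ∧ x4) ∨ ¬x1   [distribute ∧ over ∨]
≡ (¬x2 ∧ x4) ∨ ¬x3 ∨ (x2 ∧ x4) ∨ ¬x1   [simplify]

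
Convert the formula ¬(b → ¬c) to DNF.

¬(b → ¬c)
≡ ¬(¬b ∨ ¬c)   — eliminate →
≡ ¬¬b ∧ ¬¬c   — De Morgan
≡ b ∧ ¬¬c   — double negation
≡ b ∧ c   — double negation

b ∧ c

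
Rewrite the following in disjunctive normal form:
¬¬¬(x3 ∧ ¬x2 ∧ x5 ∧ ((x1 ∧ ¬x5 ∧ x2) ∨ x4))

¬¬¬(x3 ∧ ¬x2 ∧ x5 ∧ ((x1 ∧ ¬x5 ∧ x2) ∨ x4))
⇔ ¬(x3 ∧ ¬x2 ∧ x5 ∧ ((x1 ∧ ¬x5 ∧ x2) ∨ x4))   (double negation)
⇔ ¬x3 ∨ ¬¬x2 ∨ ¬x5 ∨ ¬((x1 ∧ ¬x5 ∧ x2) ∨ x4)   (De Morgan)
⇔ ¬x3 ∨ x2 ∨ ¬x5 ∨ ¬((x1 ∧ ¬x5 ∧ x2) ∨ x4)   (double negation)
⇔ ¬x3 ∨ x2 ∨ ¬x5 ∨ (¬(x1 ∧ ¬x5 ∧ x2) ∧ ¬x4)   (De Morgan)
⇔ ¬x3 ∨ x2 ∨ ¬x5 ∨ ((¬x1 ∨ ¬¬x5 ∨ ¬x2) ∧ ¬x4)   (De Morgan)
⇔ ¬x3 ∨ x2 ∨ ¬x5 ∨ ((¬x1 ∨ x5 ∨ ¬x2) ∧ ¬x4)   (double negation)
⇔ ¬x3 ∨ x2 ∨ ¬x5 ∨ (¬x1 ∧ ¬x4) ∨ (x5 ∧ ¬x4) ∨ (¬x2 ∧ ¬x4)   (distribute ∧ over ∨)

¬x3 ∨ x2 ∨ ¬x5 ∨ (¬x1 ∧ ¬x4) ∨ (x5 ∧ ¬x4) ∨ (¬x2 ∧ ¬x4)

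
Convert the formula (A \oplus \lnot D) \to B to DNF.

(A \oplus \lnot D) \to B
⇔ \lnot (A \oplus \lnot D) \lor B   — eliminate \to
⇔ \lnot ((A \land \lnot \lnot D) \lor (\lnot A \land \lnot D)) \lor B   — expand \oplus
⇔ (\lnot (A \land \lnot \lnot D) \land \lnot (\lnot A \land \lnot D)) \lor B   — De Morgan
⇔ ((\lnot A \lor \lnot \lnot \lnot D) \land \lnot (\lnot A \land \lnot D)) \lor B   — De Morgan
⇔ ((\lnot A \lor \lnot D) \land \lnot (\lnot A \land \lnot D)) \lor B   — double negation
⇔ ((\lnot A \lor \lnot D) \land (\lnot \lnot A \lor \lnot \lnot D)) \lor B   — De Morgan
⇔ ((\lnot A \lor \lnot D) \land (A \lor \lnot \lnot D)) \lor B   — double negation
⇔ ((\lnot A \lor \lnot D) \land (A \lor D)) \lor B   — double negation
⇔ (\lnot A \land A) \lor (\lnot A \land D) \lor (\lnot D \land A) \lor (\lnot D \land D) \lor B   — distribute \land over \lor
⇔ (\lnot A \land D) \lor (\lnot D \land A) \lor B   — simplify

(\lnot A \land D) \lor (\lnot D \land A) \lor B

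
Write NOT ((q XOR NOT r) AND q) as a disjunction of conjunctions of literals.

(NOT r AND q) OR NOT q

NOT ((q XOR NOT r) AND q)
= NOT (((q AND NOT NOT r) OR (NOT q AND NOT r)) AND q)
= NOT ((q AND NOT NOT r) OR (NOT q AND NOT r)) OR NOT q
= (NOT (q AND NOT NOT r) AND NOT (NOT q AND NOT r)) OR NOT q
= ((NOT q OR NOT NOT NOT r) AND NOT (NOT q AND NOT r)) OR NOT q
= ((NOT q OR NOT r) AND NOT (NOT q AND NOT r)) OR NOT q
= ((NOT q OR NOT r) AND (NOT NOT q OR NOT NOT r)) OR NOT q
= ((NOT q OR NOT r) AND (q OR NOT NOT r)) OR NOT q
= ((NOT q OR NOT r) AND (q OR r)) OR NOT q
= (NOT q AND q) OR (NOT q AND r) OR (NOT r AND q) OR (NOT r AND r) OR NOT q
= (NOT r AND q) OR NOT q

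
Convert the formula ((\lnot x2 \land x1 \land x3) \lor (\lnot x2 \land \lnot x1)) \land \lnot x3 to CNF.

((\lnot x2 \land x1 \land x3) \lor (\lnot x2 \land \lnot x1)) \land \lnot x3
= (\lnot x2 \lor \lnot x2) \land (\lnot x2 \lor \lnot x1) \land (x1 \lor \lnot x2) \land (x1 \lor \lnot x1) \land (x3 \lor \lnot x2) \land (x3 \lor \lnot x1) \land \lnot x3   (distribute \lor over \land)
= \lnot x2 \land (x3 \lor \lnot x1) \land \lnot x3   (simplify)

\lnot x2 \land (x3 \lor \lnot x1) \land \lnot x3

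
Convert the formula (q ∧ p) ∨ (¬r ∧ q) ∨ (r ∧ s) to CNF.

(q ∧ p) ∨ (¬r ∧ q) ∨ (r ∧ s)
= (q ∨ ¬r ∨ r) ∧ (q ∨ ¬r ∨ s) ∧ (q ∨ q ∨ r) ∧ (q ∨ q ∨ s) ∧ (p ∨ ¬r ∨ r) ∧ (p ∨ ¬r ∨ s) ∧ (p ∨ q ∨ r) ∧ (p ∨ q ∨ s)   [distribute ∨ over ∧]
= (q ∨ r) ∧ (q ∨ s) ∧ (p ∨ ¬r ∨ s)   [simplify]

(q ∨ r) ∧ (q ∨ s) ∧ (p ∨ ¬r ∨ s)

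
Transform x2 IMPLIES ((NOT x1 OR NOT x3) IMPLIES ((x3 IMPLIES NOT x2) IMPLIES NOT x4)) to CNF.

NOT x2 OR x3 OR NOT x4

x2 IMPLIES ((NOT x1 OR NOT x3) IMPLIES ((x3 IMPLIES NOT x2) IMPLIES NOT x4))
≡ NOT x2 OR ((NOT x1 OR NOT x3) IMPLIES ((x3 IMPLIES NOT x2) IMPLIES NOT x4))   [eliminate IMPLIES]
≡ NOT x2 OR NOT (NOT x1 OR NOT x3) OR ((x3 IMPLIES NOT x2) IMPLIES NOT x4)   [eliminate IMPLIES]
≡ NOT x2 OR NOT (NOT x1 OR NOT x3) OR NOT (x3 IMPLIES NOT x2) OR NOT x4   [eliminate IMPLIES]
≡ NOT x2 OR NOT (NOT x1 OR NOT x3) OR NOT (NOT x3 OR NOT x2) OR NOT x4   [eliminate IMPLIES]
≡ NOT x2 OR (NOT NOT x1 AND NOT NOT x3) OR NOT (NOT x3 OR NOT x2) OR NOT x4   [De Morgan]
≡ NOT x2 OR (x1 AND NOT NOT x3) OR NOT (NOT x3 OR NOT x2) OR NOT x4   [double negation]
≡ NOT x2 OR (x1 AND x3) OR NOT (NOT x3 OR NOT x2) OR NOT x4   [double negation]
≡ NOT x2 OR (x1 AND x3) OR (NOT NOT x3 AND NOT NOT x2) OR NOT x4   [De Morgan]
≡ NOT x2 OR (x1 AND x3) OR (x3 AND NOT NOT x2) OR NOT x4   [double negation]
≡ NOT x2 OR (x1 AND x3) OR (x3 AND x2) OR NOT x4   [double negation]
≡ (NOT x2 OR x1 OR x3 OR NOT x4) AND (NOT x2 OR x1 OR x2 OR NOT x4) AND (NOT x2 OR x3 OR x3 OR NOT x4) AND (NOT x2 OR x3 OR x2 OR NOT x4)   [distribute OR over AND]
≡ NOT x2 OR x3 OR NOT x4   [simplify]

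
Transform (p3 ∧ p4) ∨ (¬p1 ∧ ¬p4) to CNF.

(p3 ∧ p4) ∨ (¬p1 ∧ ¬p4)
≡ (p3 ∨ ¬p1) ∧ (p3 ∨ ¬p4) ∧ (p4 ∨ ¬p1) ∧ (p4 ∨ ¬p4)   [distribute ∨ over ∧]
≡ (p3 ∨ ¬p1) ∧ (p3 ∨ ¬p4) ∧ (p4 ∨ ¬p1)   [simplify]

(p3 ∨ ¬p1) ∧ (p3 ∨ ¬p4) ∧ (p4 ∨ ¬p1)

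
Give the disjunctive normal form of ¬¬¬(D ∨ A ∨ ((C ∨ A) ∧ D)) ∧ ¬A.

¬D ∧ ¬A

¬¬¬(D ∨ A ∨ ((C ∨ A) ∧ D)) ∧ ¬A
⇔ ¬(D ∨ A ∨ ((C ∨ A) ∧ D)) ∧ ¬A   [double negation]
⇔ ¬D ∧ ¬A ∧ ¬((C ∨ A) ∧ D) ∧ ¬A   [De Morgan]
⇔ ¬D ∧ ¬A ∧ (¬(C ∨ A) ∨ ¬D) ∧ ¬A   [De Morgan]
⇔ ¬D ∧ ¬A ∧ ((¬C ∧ ¬A) ∨ ¬D) ∧ ¬A   [De Morgan]
⇔ (¬D ∧ ¬A ∧ ¬C ∧ ¬A ∧ ¬A) ∨ (¬D ∧ ¬A ∧ ¬D ∧ ¬A)   [distribute ∧ over ∨]
⇔ ¬D ∧ ¬A   [simplify]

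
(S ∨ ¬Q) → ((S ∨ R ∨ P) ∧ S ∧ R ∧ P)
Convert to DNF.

(S ∨ ¬Q) → ((S ∨ R ∨ P) ∧ S ∧ R ∧ P)
⇔ ¬(S ∨ ¬Q) ∨ ((S ∨ R ∨ P) ∧ S ∧ R ∧ P)
⇔ (¬S ∧ ¬¬Q) ∨ ((S ∨ R ∨ P) ∧ S ∧ R ∧ P)
⇔ (¬S ∧ Q) ∨ ((S ∨ R ∨ P) ∧ S ∧ R ∧ P)
⇔ (¬S ∧ Q) ∨ (S ∧ S ∧ R ∧ P) ∨ (R ∧ S ∧ R ∧ P) ∨ (P ∧ S ∧ R ∧ P)
⇔ (¬S ∧ Q) ∨ (S ∧ R ∧ P)

(¬S ∧ Q) ∨ (S ∧ R ∧ P)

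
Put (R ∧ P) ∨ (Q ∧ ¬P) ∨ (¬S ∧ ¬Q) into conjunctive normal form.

(R ∨ Q ∨ ¬S) ∧ (R ∨ ¬P ∨ ¬S) ∧ (R ∨ ¬P ∨ ¬Q) ∧ (P ∨ Q ∨ ¬S)

(R ∧ P) ∨ (Q ∧ ¬P) ∨ (¬S ∧ ¬Q)
⇔ (R ∨ Q ∨ ¬S) ∧ (R ∨ Q ∨ ¬Q) ∧ (R ∨ ¬P ∨ ¬S) ∧ (R ∨ ¬P ∨ ¬Q) ∧ (P ∨ Q ∨ ¬S) ∧ (P ∨ Q ∨ ¬Q) ∧ (P ∨ ¬P ∨ ¬S) ∧ (P ∨ ¬P ∨ ¬Q)   (distribute ∨ over ∧)
⇔ (R ∨ Q ∨ ¬S) ∧ (R ∨ ¬P ∨ ¬S) ∧ (R ∨ ¬P ∨ ¬Q) ∧ (P ∨ Q ∨ ¬S)   (simplify)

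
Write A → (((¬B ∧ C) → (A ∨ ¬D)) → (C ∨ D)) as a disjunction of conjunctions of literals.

¬A ∨ C ∨ D

A → (((¬B ∧ C) → (A ∨ ¬D)) → (C ∨ D))
≡ ¬A ∨ (((¬B ∧ C) → (A ∨ ¬D)) → (C ∨ D))   [eliminate →]
≡ ¬A ∨ ¬((¬B ∧ C) → (A ∨ ¬D)) ∨ C ∨ D   [eliminate →]
≡ ¬A ∨ ¬(¬(¬B ∧ C) ∨ A ∨ ¬D) ∨ C ∨ D   [eliminate →]
≡ ¬A ∨ (¬¬(¬B ∧ C) ∧ ¬A ∧ ¬¬D) ∨ C ∨ D   [De Morgan]
≡ ¬A ∨ (¬B ∧ C ∧ ¬A ∧ ¬¬D) ∨ C ∨ D   [double negation]
≡ ¬A ∨ (¬B ∧ C ∧ ¬A ∧ D) ∨ C ∨ D   [double negation]
≡ ¬A ∨ C ∨ D   [simplify]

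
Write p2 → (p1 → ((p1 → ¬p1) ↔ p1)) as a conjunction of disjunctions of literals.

p2 → (p1 → ((p1 → ¬p1) ↔ p1))
≡ ¬p2 ∨ (p1 → ((p1 → ¬p1) ↔ p1))   [eliminate →]
≡ ¬p2 ∨ ¬p1 ∨ ((p1 → ¬p1) ↔ p1)   [eliminate →]
≡ ¬p2 ∨ ¬p1 ∨ (((p1 → ¬p1) → p1) ∧ (p1 → (p1 → ¬p1)))   [eliminate ↔]
≡ ¬p2 ∨ ¬p1 ∨ ((¬(p1 → ¬p1) ∨ p1) ∧ (p1 → (p1 → ¬p1)))   [eliminate →]
≡ ¬p2 ∨ ¬p1 ∨ ((¬(¬p1 ∨ ¬p1) ∨ p1) ∧ (p1 → (p1 → ¬p1)))   [eliminate →]
≡ ¬p2 ∨ ¬p1 ∨ ((¬(¬p1 ∨ ¬p1) ∨ p1) ∧ (¬p1 ∨ (p1 → ¬p1)))   [eliminate →]
≡ ¬p2 ∨ ¬p1 ∨ ((¬(¬p1 ∨ ¬p1) ∨ p1) ∧ (¬p1 ∨ ¬p1 ∨ ¬p1))   [eliminate →]
≡ ¬p2 ∨ ¬p1 ∨ (((¬¬p1 ∧ ¬¬p1) ∨ p1) ∧ (¬p1 ∨ ¬p1 ∨ ¬p1))   [De Morgan]
≡ ¬p2 ∨ ¬p1 ∨ (((p1 ∧ ¬¬p1) ∨ p1) ∧ (¬p1 ∨ ¬p1 ∨ ¬p1))   [double negation]
≡ ¬p2 ∨ ¬p1 ∨ (((p1 ∧ p1) ∨ p1) ∧ (¬p1 ∨ ¬p1 ∨ ¬p1))   [double negation]
≡ (¬p2 ∨ ¬p1 ∨ p1 ∨ p1) ∧ (¬p2 ∨ ¬p1 ∨ p1 ∨ p1) ∧ (¬p2 ∨ ¬p1 ∨ ¬p1 ∨ ¬p1 ∨ ¬p1)   [distribute ∨ over ∧]
≡ ¬p2 ∨ ¬p1   [simplify]

¬p2 ∨ ¬p1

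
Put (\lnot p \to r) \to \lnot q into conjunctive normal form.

(\lnot p \lor \lnot q) \land (\lnot r \lor \lnot q)

(\lnot p \to r) \to \lnot q
≡ \lnot (\lnot p \to r) \lor \lnot q
≡ \lnot (\lnot \lnot p \lor r) \lor \lnot q
≡ (\lnot \lnot \lnot p \land \lnot r) \lor \lnot q
≡ (\lnot p \land \lnot r) \lor \lnot q
≡ (\lnot p \lor \lnot q) \land (\lnot r \lor \lnot q)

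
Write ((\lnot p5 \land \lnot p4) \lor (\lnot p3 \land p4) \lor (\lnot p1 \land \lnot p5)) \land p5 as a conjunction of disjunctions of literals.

(\lnot p5 \lor \lnot p3) \land (\lnot p5 \lor p4) \land (\lnot p4 \lor \lnot p3 \lor \lnot p1) \land p5

((\lnot p5 \land \lnot p4) \lor (\lnot p3 \land p4) \lor (\lnot p1 \land \lnot p5)) \land p5
⇔ (\lnot p5 \lor \lnot p3 \lor \lnot p1) \land (\lnot p5 \lor \lnot p3 \lor \lnot p5) \land (\lnot p5 \lor p4 \lor \lnot p1) \land (\lnot p5 \lor p4 \lor \lnot p5) \land (\lnot p4 \lor \lnot p3 \lor \lnot p1) \land (\lnot p4 \lor \lnot p3 \lor \lnot p5) \land (\lnot p4 \lor p4 \lor \lnot p1) \land (\lnot p4 \lor p4 \lor \lnot p5) \land p5   [distribute \lor over \land]
⇔ (\lnot p5 \lor \lnot p3) \land (\lnot p5 \lor p4) \land (\lnot p4 \lor \lnot p3 \lor \lnot p1) \land p5   [simplify]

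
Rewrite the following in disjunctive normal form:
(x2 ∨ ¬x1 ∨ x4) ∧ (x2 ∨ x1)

(x2 ∨ ¬x1 ∨ x4) ∧ (x2 ∨ x1)
≡ (x2 ∧ x2) ∨ (x2 ∧ x1) ∨ (¬x1 ∧ x2) ∨ (¬x1 ∧ x1) ∨ (x4 ∧ x2) ∨ (x4 ∧ x1)   (distribute ∧ over ∨)
≡ x2 ∨ (x4 ∧ x1)   (simplify)

x2 ∨ (x4 ∧ x1)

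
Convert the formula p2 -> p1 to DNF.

~p2 | p1

p2 -> p1
≡ ~p2 | p1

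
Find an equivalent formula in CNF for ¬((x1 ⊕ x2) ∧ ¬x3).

(¬x1 ∨ x2 ∨ x3) ∧ (¬x2 ∨ x1 ∨ x3)

¬((x1 ⊕ x2) ∧ ¬x3)
≡ ¬((x1 ∨ x2) ∧ ¬(x1 ∧ x2) ∧ ¬x3)   (expand ⊕)
≡ ¬(x1 ∨ x2) ∨ ¬¬(x1 ∧ x2) ∨ ¬¬x3   (De Morgan)
≡ ¬x1 ∧ ¬x2 ∨ ¬¬(x1 ∧ x2) ∨ ¬¬x3   (De Morgan)
≡ ¬x1 ∧ ¬x2 ∨ x1 ∧ x2 ∨ ¬¬x3   (double negation)
≡ ¬x1 ∧ ¬x2 ∨ x1 ∧ x2 ∨ x3   (double negation)
≡ (¬x1 ∨ x1 ∨ x3) ∧ (¬x1 ∨ x2 ∨ x3) ∧ (¬x2 ∨ x1 ∨ x3) ∧ (¬x2 ∨ x2 ∨ x3)   (distribute ∨ over ∧)
≡ (¬x1 ∨ x2 ∨ x3) ∧ (¬x2 ∨ x1 ∨ x3)   (simplify)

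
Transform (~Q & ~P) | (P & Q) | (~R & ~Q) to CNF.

(~Q & ~P) | (P & Q) | (~R & ~Q)
= (~Q | P | ~R) & (~Q | P | ~Q) & (~Q | Q | ~R) & (~Q | Q | ~Q) & (~P | P | ~R) & (~P | P | ~Q) & (~P | Q | ~R) & (~P | Q | ~Q)
= (~Q | P) & (~P | Q | ~R)

(~Q | P) & (~P | Q | ~R)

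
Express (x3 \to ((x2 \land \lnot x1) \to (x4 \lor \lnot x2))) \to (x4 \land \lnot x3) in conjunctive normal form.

(x3 \lor x4) \land (x2 \lor x4) \land (x2 \lor \lnot x3) \land (\lnot x1 \lor x4) \land (\lnot x1 \lor \lnot x3) \land (\lnot x4 \lor \lnot x3)

(x3 \to ((x2 \land \lnot x1) \to (x4 \lor \lnot x2))) \to (x4 \land \lnot x3)
= \lnot (x3 \to ((x2 \land \lnot x1) \to (x4 \lor \lnot x2))) \lor (x4 \land \lnot x3)   [eliminate \to]
= \lnot (\lnot x3 \lor ((x2 \land \lnot x1) \to (x4 \lor \lnot x2))) \lor (x4 \land \lnot x3)   [eliminate \to]
= \lnot (\lnot x3 \lor \lnot (x2 \land \lnot x1) \lor x4 \lor \lnot x2) \lor (x4 \land \lnot x3)   [eliminate \to]
= (\lnot \lnot x3 \land \lnot \lnot (x2 \land \lnot x1) \land \lnot x4 \land \lnot \lnot x2) \lor (x4 \land \lnot x3)   [De Morgan]
= (x3 \land \lnot \lnot (x2 \land \lnot x1) \land \lnot x4 \land \lnot \lnot x2) \lor (x4 \land \lnot x3)   [double negation]
= (x3 \land x2 \land \lnot x1 \land \lnot x4 \land \lnot \lnot x2) \lor (x4 \land \lnot x3)   [double negation]
= (x3 \land x2 \land \lnot x1 \land \lnot x4 \land x2) \lor (x4 \land \lnot x3)   [double negation]
= (x3 \lor x4) \land (x3 \lor \lnot x3) \land (x2 \lor x4) \land (x2 \lor \lnot x3) \land (\lnot x1 \lor x4) \land (\lnot x1 \lor \lnot x3) \land (\lnot x4 \lor x4) \land (\lnot x4 \lor \lnot x3) \land (x2 \lor x4) \land (x2 \lor \lnot x3)   [distribute \lor over \land]
= (x3 \lor x4) \land (x2 \lor x4) \land (x2 \lor \lnot x3) \land (\lnot x1 \lor x4) \land (\lnot x1 \lor \lnot x3) \land (\lnot x4 \lor \lnot x3)   [simplify]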